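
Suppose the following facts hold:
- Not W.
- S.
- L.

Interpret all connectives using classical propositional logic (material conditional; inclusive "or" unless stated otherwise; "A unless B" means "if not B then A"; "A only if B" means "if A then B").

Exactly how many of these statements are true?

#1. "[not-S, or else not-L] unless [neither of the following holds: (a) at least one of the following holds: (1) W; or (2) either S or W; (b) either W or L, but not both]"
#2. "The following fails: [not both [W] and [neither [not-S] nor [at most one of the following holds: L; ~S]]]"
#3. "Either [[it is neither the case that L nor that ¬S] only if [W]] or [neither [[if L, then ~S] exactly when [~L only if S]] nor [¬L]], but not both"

0

#1: This is (~S | ~L) | ((W | (S | W)) nor (W xor L)).

~S = ~T = F
~L = ~T = F
~S | ~L = F | F = F
S | W = T | F = T
W | (S | W) = F | T = T
W xor L = F xor T = T
(W | (S | W)) nor (W xor L) = T nor T = F
(~S | ~L) | ((W | (S | W)) nor (W xor L)) = F | F = F
Thus #1 is false.

#2: In symbols: ~(W nand (~S nor (L nand ~S)))

~S = ~T = F
~S = ~T = F
L nand ~S = T nand F = T
~S nor (L nand ~S) = F nor T = F
W nand (~S nor (L nand ~S)) = F nand F = T
~(W nand (~S nor (L nand ~S))) = ~T = F
So #2 is false.

#3: Formalization: ((L nor ~S) -> W) xor (((L -> ~S) <-> (~L -> S)) nor ~L)

~S = ~T = F
L nor ~S = T nor F = F
(L nor ~S) -> W = F -> F = T
~S = ~T = F
L -> ~S = T -> F = F
~L = ~T = F
~L -> S = F -> T = T
(L -> ~S) <-> (~L -> S) = F <-> T = F
~L = ~T = F
((L -> ~S) <-> (~L -> S)) nor ~L = F nor F = T
((L nor ~S) -> W) xor (((L -> ~S) <-> (~L -> S)) nor ~L) = T xor T = F
Thus #3 is false.

0 of the 3 statements are true (none).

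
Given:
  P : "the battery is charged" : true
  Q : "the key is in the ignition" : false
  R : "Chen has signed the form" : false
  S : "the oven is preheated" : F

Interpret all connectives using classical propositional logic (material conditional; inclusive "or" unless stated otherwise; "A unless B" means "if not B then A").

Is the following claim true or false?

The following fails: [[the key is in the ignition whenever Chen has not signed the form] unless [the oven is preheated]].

Formalization: ¬((¬R → Q) ∨ S)

¬R = ¬F = T
¬R → Q = T → F = F
(¬R → Q) ∨ S = F ∨ F = F
¬((¬R → Q) ∨ S) = ¬F = T

True.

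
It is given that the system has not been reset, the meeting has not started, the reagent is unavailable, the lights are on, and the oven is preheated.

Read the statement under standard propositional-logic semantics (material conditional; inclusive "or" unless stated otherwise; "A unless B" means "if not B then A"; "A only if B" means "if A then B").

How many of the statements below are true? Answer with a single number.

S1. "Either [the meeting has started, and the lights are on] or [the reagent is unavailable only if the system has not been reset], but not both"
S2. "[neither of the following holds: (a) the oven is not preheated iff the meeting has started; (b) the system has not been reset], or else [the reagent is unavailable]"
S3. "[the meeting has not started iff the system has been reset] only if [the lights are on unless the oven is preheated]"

Let Q = "the meeting has started" (F), S = "the lights are on" (T), R = "the reagent is available" (F), P = "the system has been reset" (F), U = "the oven is preheated" (T).

S1: This is (Q ∧ S) ⊕ (¬R → ¬P).

Q ∧ S = F ∧ T = F
¬R = ¬F = T
¬P = ¬F = T
¬R → ¬P = T → T = T
(Q ∧ S) ⊕ (¬R → ¬P) = F ⊕ T = T
Thus S1 is true.

S2: Parsed as ((¬U ↔ Q) ↓ ¬P) ∨ ¬R

¬U = ¬T = F
¬U ↔ Q = F ↔ F = T
¬P = ¬F = T
(¬U ↔ Q) ↓ ¬P = T ↓ T = F
¬R = ¬F = T
((¬U ↔ Q) ↓ ¬P) ∨ ¬R = F ∨ T = T
So S2 is true.

S3: Formalization: (¬Q ↔ P) → (S ∨ U)

¬Q = ¬F = T
¬Q ↔ P = T ↔ F = F
S ∨ U = T ∨ T = T
(¬Q ↔ P) → (S ∨ U) = F → T = T
Thus S3 is true.

True statements: 3 (S1, S2, S3).

3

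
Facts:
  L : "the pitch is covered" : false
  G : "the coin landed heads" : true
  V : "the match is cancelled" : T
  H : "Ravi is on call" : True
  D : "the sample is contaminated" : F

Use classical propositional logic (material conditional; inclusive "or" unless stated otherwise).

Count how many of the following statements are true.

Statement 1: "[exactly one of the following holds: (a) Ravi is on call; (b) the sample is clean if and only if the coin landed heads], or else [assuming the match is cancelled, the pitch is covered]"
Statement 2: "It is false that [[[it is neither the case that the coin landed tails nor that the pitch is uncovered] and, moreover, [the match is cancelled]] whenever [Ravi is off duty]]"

Statement 1: In symbols: (H xor (~D <-> G)) | (V -> L)

~D = ~F = T
~D <-> G = T <-> T = T
H xor (~D <-> G) = T xor T = F
V -> L = T -> F = F
(H xor (~D <-> G)) | (V -> L) = F | F = F
So Statement 1 is false.

Statement 2: Parsed as ~(~H -> ((~G nor ~L) & V))

~H = ~T = F
~G = ~T = F
~L = ~F = T
~G nor ~L = F nor T = F
(~G nor ~L) & V = F & T = F
~H -> ((~G nor ~L) & V) = F -> F = T
~(~H -> ((~G nor ~L) & V)) = ~T = F
Hence Statement 2 is false.

0 of the 2 statements are true (none).

0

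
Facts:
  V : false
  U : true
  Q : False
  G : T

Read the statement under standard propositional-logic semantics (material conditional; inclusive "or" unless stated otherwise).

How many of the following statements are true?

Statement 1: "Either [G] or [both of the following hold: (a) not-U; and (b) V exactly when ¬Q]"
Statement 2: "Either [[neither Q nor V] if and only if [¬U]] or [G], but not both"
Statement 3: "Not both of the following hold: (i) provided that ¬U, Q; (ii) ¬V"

2

Statement 1: Parsed as G ∨ (¬U ∧ (V ↔ ¬Q))

¬U = ¬T = F
¬Q = ¬F = T
V ↔ ¬Q = F ↔ T = F
¬U ∧ (V ↔ ¬Q) = F ∧ F = F
G ∨ (¬U ∧ (V ↔ ¬Q)) = T ∨ F = T
Thus Statement 1 is true.

Statement 2: In symbols: ((Q ↓ V) ↔ ¬U) ⊕ G

Q ↓ V = F ↓ F = T
¬U = ¬T = F
(Q ↓ V) ↔ ¬U = T ↔ F = F
((Q ↓ V) ↔ ¬U) ⊕ G = F ⊕ T = T
Thus Statement 2 is true.

Statement 3: Parsed as (¬U → Q) ↑ ¬V

¬U = ¬T = F
¬U → Q = F → F = T
¬V = ¬F = T
(¬U → Q) ↑ ¬V = T ↑ T = F
Hence Statement 3 is false.

Count: 2.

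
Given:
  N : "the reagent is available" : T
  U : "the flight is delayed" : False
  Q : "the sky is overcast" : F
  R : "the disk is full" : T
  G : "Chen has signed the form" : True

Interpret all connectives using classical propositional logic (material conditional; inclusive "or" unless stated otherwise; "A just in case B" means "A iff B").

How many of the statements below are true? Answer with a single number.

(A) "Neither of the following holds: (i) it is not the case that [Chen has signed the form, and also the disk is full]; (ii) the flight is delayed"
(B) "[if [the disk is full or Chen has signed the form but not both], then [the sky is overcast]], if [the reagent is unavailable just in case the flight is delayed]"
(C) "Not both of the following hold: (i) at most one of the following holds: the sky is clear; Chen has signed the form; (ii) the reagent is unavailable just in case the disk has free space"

(A): Parsed as not (G and R) nor U

G and R = True and True = True
not (G and R) = not True = False
not (G and R) nor U = False nor False = True
So (A) is true.

(B): This is (not N iff U) -> ((R xor G) -> Q).

not N = not True = False
not N iff U = False iff False = True
R xor G = True xor True = False
(R xor G) -> Q = False -> False = True
(not N iff U) -> ((R xor G) -> Q) = True -> True = True
Hence (B) is true.

(C): Formalization: (not Q nand G) nand (not N iff not R)

not Q = not False = True
not Q nand G = True nand True = False
not N = not True = False
not R = not True = False
not N iff not R = False iff False = True
(not Q nand G) nand (not N iff not R) = False nand True = True
So (C) is true.

True statements: 3 ((A), (B), (C)).

3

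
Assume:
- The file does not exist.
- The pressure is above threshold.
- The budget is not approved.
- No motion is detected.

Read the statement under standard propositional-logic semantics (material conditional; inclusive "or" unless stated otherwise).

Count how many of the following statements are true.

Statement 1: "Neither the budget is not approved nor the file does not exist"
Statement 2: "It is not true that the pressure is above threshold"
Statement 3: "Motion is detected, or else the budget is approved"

0

Let R = "the budget is approved" (False), P = "the file exists" (False), Q = "the pressure is above threshold" (True), S = "motion is detected" (False).

Statement 1: Parsed as not R nor not P

not R = not False = True
not P = not False = True
not R nor not P = True nor True = False
Thus Statement 1 is false.

Statement 2: Parsed as not Q

not Q = not True = False
Thus Statement 2 is false.

Statement 3: Parsed as S or R

S or R = False or False = False
Thus Statement 3 is false.

Count: 0.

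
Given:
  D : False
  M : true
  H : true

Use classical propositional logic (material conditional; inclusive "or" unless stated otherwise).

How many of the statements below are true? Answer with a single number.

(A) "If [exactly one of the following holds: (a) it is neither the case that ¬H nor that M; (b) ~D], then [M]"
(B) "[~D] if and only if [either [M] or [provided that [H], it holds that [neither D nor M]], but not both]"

2

(A): Formalization: ((not H nor M) xor not D) -> M

not H = not True = False
not H nor M = False nor True = False
not D = not False = True
(not H nor M) xor not D = False xor True = True
((not H nor M) xor not D) -> M = True -> True = True
So (A) is true.

(B): Parsed as not D iff (M xor (H -> (D nor M)))

not D = not False = True
D nor M = False nor True = False
H -> (D nor M) = True -> False = False
M xor (H -> (D nor M)) = True xor False = True
not D iff (M xor (H -> (D nor M))) = True iff True = True
Hence (B) is true.

2 of the 2 statements are true.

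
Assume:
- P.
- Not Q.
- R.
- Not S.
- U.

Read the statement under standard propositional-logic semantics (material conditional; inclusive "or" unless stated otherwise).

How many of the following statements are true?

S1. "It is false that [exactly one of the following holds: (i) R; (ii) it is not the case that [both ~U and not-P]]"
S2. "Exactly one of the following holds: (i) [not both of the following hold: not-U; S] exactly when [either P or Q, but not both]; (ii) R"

1

S1: This is ¬(R ⊕ ¬(¬U ∧ ¬P)).

¬U = ¬T = F
¬P = ¬T = F
¬U ∧ ¬P = F ∧ F = F
¬(¬U ∧ ¬P) = ¬F = T
R ⊕ ¬(¬U ∧ ¬P) = T ⊕ T = F
¬(R ⊕ ¬(¬U ∧ ¬P)) = ¬F = T
So S1 is true.

S2: In symbols: ((¬U ↑ S) ↔ (P ⊕ Q)) ⊕ R

¬U = ¬T = F
¬U ↑ S = F ↑ F = T
P ⊕ Q = T ⊕ F = T
(¬U ↑ S) ↔ (P ⊕ Q) = T ↔ T = T
((¬U ↑ S) ↔ (P ⊕ Q)) ⊕ R = T ⊕ T = F
Hence S2 is false.

True statements: 1 (S1).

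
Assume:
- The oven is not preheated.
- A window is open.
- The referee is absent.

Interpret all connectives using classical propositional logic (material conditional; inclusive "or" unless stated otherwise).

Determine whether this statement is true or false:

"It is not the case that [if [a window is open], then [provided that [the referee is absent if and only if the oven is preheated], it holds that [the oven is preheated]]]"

Let D = "a window is open" (True), K = "the referee is present" (False), N = "the oven is preheated" (False).
This is not (D -> ((not K iff N) -> N)).

not K = not False = True
not K iff N = True iff False = False
(not K iff N) -> N = False -> False = True
D -> ((not K iff N) -> N) = True -> True = True
not (D -> ((not K iff N) -> N)) = not True = False

False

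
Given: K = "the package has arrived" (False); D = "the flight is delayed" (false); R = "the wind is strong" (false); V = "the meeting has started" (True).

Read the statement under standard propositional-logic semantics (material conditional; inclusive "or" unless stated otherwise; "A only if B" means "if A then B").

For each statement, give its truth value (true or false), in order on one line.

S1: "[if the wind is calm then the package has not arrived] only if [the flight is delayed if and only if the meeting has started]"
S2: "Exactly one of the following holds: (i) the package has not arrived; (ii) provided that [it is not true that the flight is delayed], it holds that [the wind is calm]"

S1 F; S2 F

S1: This is (not R -> not K) -> (D iff V).

not R = not False = True
not K = not False = True
not R -> not K = True -> True = True
D iff V = False iff True = False
(not R -> not K) -> (D iff V) = True -> False = False
So S1 is false.

S2: This is not K xor (not D -> not R).

not K = not False = True
not D = not False = True
not R = not False = True
not D -> not R = True -> True = True
not K xor (not D -> not R) = True xor True = False
Hence S2 is false.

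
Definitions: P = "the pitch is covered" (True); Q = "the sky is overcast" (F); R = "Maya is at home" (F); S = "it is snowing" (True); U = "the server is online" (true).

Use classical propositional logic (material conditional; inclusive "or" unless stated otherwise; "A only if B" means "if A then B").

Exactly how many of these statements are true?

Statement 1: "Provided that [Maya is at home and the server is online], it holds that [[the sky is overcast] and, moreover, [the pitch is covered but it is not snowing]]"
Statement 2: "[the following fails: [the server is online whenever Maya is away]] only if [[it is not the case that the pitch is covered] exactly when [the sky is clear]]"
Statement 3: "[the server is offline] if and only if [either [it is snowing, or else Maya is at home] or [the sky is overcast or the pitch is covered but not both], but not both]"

3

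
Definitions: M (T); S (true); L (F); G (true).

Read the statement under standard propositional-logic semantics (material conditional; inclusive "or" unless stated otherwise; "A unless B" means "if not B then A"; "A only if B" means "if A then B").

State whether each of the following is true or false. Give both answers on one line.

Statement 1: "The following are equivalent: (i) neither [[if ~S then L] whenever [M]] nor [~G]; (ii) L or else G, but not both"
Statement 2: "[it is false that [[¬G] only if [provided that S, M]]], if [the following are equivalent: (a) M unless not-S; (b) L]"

Statement 1: This is ((M -> (~S -> L)) nor ~G) <-> (L xor G).

~S = ~T = F
~S -> L = F -> F = T
M -> (~S -> L) = T -> T = T
~G = ~T = F
(M -> (~S -> L)) nor ~G = T nor F = F
L xor G = F xor T = T
((M -> (~S -> L)) nor ~G) <-> (L xor G) = F <-> T = F
So Statement 1 is false.

Statement 2: Formalization: ((M | ~S) <-> L) -> ~(~G -> (S -> M))

~S = ~T = F
M | ~S = T | F = T
(M | ~S) <-> L = T <-> F = F
~G = ~T = F
S -> M = T -> T = T
~G -> (S -> M) = F -> T = T
~(~G -> (S -> M)) = ~T = F
((M | ~S) <-> L) -> ~(~G -> (S -> M)) = F -> F = T
Thus Statement 2 is true.

Statement 1 F / Statement 2 T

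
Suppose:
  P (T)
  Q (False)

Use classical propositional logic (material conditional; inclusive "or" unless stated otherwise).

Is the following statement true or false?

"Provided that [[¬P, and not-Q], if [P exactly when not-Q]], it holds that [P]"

true

Formalization: ((P ↔ ¬Q) → (¬P ∧ ¬Q)) → P

¬Q = ¬F = T
P ↔ ¬Q = T ↔ T = T
¬P = ¬T = F
¬Q = ¬F = T
¬P ∧ ¬Q = F ∧ T = F
(P ↔ ¬Q) → (¬P ∧ ¬Q) = T → F = F
((P ↔ ¬Q) → (¬P ∧ ¬Q)) → P = F → T = T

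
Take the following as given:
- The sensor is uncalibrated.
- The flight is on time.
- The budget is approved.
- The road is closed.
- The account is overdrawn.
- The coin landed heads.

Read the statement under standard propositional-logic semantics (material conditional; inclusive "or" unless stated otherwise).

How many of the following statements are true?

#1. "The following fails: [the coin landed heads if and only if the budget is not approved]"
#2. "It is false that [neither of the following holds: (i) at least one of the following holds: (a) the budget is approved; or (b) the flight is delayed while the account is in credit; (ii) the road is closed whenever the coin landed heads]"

2

Let V = "the coin landed heads" (T), R = "the budget is approved" (T), Q = "the flight is delayed" (F), U = "the account is overdrawn" (T), S = "the road is closed" (T).

#1: In symbols: ~(V <-> ~R)

~R = ~T = F
V <-> ~R = T <-> F = F
~(V <-> ~R) = ~F = T
So #1 is true.

#2: In symbols: ~((R | (Q & ~U)) nor (V -> S))

~U = ~T = F
Q & ~U = F & F = F
R | (Q & ~U) = T | F = T
V -> S = T -> T = T
(R | (Q & ~U)) nor (V -> S) = T nor T = F
~((R | (Q & ~U)) nor (V -> S)) = ~F = T
Hence #2 is true.

True statements: 2.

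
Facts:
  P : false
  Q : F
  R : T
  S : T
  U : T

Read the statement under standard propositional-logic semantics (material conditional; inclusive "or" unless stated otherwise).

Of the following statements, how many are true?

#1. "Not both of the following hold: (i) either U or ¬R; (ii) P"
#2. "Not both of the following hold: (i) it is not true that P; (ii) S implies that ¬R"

#1: Parsed as (U or not R) nand P

not R = not True = False
U or not R = True or False = True
(U or not R) nand P = True nand False = True
Hence #1 is true.

#2: In symbols: not P nand (S -> not R)

not P = not False = True
not R = not True = False
S -> not R = True -> False = False
not P nand (S -> not R) = True nand False = True
Hence #2 is true.

2 of the 2 statements are true.

2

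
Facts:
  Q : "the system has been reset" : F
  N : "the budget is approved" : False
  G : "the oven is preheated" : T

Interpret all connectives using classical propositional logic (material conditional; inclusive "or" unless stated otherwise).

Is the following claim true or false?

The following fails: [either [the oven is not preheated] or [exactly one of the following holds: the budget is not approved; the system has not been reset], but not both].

true

In symbols: ¬(¬G ⊕ (¬N ⊕ ¬Q))

¬G = ¬T = F
¬N = ¬F = T
¬Q = ¬F = T
¬N ⊕ ¬Q = T ⊕ T = F
¬G ⊕ (¬N ⊕ ¬Q) = F ⊕ F = F
¬(¬G ⊕ (¬N ⊕ ¬Q)) = ¬F = T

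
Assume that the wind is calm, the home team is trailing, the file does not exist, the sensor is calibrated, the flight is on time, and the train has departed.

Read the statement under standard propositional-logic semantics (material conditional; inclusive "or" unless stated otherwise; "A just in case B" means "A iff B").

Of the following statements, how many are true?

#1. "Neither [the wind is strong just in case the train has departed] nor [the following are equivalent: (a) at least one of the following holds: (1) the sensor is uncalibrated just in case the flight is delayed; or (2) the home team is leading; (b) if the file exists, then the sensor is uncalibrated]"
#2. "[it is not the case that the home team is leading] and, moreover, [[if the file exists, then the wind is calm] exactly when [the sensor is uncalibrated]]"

0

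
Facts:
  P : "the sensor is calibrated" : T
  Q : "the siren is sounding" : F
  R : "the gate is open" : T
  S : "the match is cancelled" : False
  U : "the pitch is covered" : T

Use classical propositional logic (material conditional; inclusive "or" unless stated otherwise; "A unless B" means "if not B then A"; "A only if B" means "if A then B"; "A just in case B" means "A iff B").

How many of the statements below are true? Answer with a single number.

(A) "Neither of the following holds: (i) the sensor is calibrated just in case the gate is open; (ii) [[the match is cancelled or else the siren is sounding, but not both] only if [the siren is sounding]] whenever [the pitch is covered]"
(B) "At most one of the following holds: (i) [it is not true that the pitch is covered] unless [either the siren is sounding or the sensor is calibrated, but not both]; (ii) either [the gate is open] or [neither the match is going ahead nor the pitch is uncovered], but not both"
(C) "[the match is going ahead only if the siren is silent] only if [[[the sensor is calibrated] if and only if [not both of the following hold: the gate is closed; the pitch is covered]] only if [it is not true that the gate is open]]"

(A): This is (P iff R) nor (U -> ((S xor Q) -> Q)).

P iff R = True iff True = True
S xor Q = False xor False = False
(S xor Q) -> Q = False -> False = True
U -> ((S xor Q) -> Q) = True -> True = True
(P iff R) nor (U -> ((S xor Q) -> Q)) = True nor True = False
Hence (A) is false.

(B): In symbols: (not U or (Q xor P)) nand (R xor (not S nor not U))

not U = not True = False
Q xor P = False xor True = True
not U or (Q xor P) = False or True = True
not S = not False = True
not U = not True = False
not S nor not U = True nor False = False
R xor (not S nor not U) = True xor False = True
(not U or (Q xor P)) nand (R xor (not S nor not U)) = True nand True = False
Hence (B) is false.

(C): In symbols: (not S -> not Q) -> ((P iff (not R nand U)) -> not R)

not S = not False = True
not Q = not False = True
not S -> not Q = True -> True = True
not R = not True = False
not R nand U = False nand True = True
P iff (not R nand U) = True iff True = True
not R = not True = False
(P iff (not R nand U)) -> not R = True -> False = False
(not S -> not Q) -> ((P iff (not R nand U)) -> not R) = True -> False = False
Thus (C) is false.

0 of the 3 statements are true (none).

0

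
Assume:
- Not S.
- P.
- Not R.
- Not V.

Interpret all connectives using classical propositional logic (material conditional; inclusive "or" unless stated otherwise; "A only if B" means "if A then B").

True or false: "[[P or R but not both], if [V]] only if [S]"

False.

This is (V → (P ⊕ R)) → S.

P ⊕ R = T ⊕ F = T
V → (P ⊕ R) = F → T = T
(V → (P ⊕ R)) → S = T → F = F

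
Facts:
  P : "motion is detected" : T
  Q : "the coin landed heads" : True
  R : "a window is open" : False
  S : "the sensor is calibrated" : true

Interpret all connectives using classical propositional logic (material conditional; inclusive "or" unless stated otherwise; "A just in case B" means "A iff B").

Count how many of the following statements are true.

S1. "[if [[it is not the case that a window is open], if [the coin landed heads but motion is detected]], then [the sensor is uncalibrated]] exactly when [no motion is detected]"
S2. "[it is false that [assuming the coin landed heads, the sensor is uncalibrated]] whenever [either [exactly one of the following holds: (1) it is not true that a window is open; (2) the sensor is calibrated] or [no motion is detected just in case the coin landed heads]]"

2

S1: This is (((Q ∧ P) → ¬R) → ¬S) ↔ ¬P.

Q ∧ P = T ∧ T = T
¬R = ¬F = T
(Q ∧ P) → ¬R = T → T = T
¬S = ¬T = F
((Q ∧ P) → ¬R) → ¬S = T → F = F
¬P = ¬T = F
(((Q ∧ P) → ¬R) → ¬S) ↔ ¬P = F ↔ F = T
Hence S1 is true.

S2: This is ((¬R ⊕ S) ∨ (¬P ↔ Q)) → ¬(Q → ¬S).

¬R = ¬F = T
¬R ⊕ S = T ⊕ T = F
¬P = ¬T = F
¬P ↔ Q = F ↔ T = F
(¬R ⊕ S) ∨ (¬P ↔ Q) = F ∨ F = F
¬S = ¬T = F
Q → ¬S = T → F = F
¬(Q → ¬S) = ¬F = T
((¬R ⊕ S) ∨ (¬P ↔ Q)) → ¬(Q → ¬S) = F → T = T
Hence S2 is true.

Count: 2.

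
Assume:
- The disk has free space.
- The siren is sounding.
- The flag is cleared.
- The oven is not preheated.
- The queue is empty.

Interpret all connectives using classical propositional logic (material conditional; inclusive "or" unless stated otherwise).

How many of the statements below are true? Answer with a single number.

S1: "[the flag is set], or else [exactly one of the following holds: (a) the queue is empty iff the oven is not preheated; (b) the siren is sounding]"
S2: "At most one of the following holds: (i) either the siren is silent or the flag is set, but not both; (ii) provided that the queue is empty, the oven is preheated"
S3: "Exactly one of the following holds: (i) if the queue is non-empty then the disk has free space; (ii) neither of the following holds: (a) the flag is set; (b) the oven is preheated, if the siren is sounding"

1

Let U = "the flag is set" (F), S = "the queue is empty" (T), P = "the oven is preheated" (F), G = "the siren is sounding" (T), V = "the disk is full" (F).

S1: Formalization: U | ((S <-> ~P) xor G)

~P = ~F = T
S <-> ~P = T <-> T = T
(S <-> ~P) xor G = T xor T = F
U | ((S <-> ~P) xor G) = F | F = F
So S1 is false.

S2: Formalization: (~G xor U) nand (S -> P)

~G = ~T = F
~G xor U = F xor F = F
S -> P = T -> F = F
(~G xor U) nand (S -> P) = F nand F = T
So S2 is true.

S3: This is (~S -> ~V) xor (U nor (G -> P)).

~S = ~T = F
~V = ~F = T
~S -> ~V = F -> T = T
G -> P = T -> F = F
U nor (G -> P) = F nor F = T
(~S -> ~V) xor (U nor (G -> P)) = T xor T = F
So S3 is false.

Count: 1.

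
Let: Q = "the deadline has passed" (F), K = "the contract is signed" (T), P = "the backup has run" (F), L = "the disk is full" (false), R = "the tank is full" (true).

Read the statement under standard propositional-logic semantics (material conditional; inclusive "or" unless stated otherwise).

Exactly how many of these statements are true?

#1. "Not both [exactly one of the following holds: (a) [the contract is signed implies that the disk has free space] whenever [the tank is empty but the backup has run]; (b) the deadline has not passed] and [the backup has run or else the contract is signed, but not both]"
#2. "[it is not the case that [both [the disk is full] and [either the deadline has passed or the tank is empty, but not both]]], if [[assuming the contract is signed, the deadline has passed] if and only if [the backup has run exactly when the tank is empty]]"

2

#1: Formalization: (((~R & P) -> (K -> ~L)) xor ~Q) nand (P xor K)

~R = ~T = F
~R & P = F & F = F
~L = ~F = T
K -> ~L = T -> T = T
(~R & P) -> (K -> ~L) = F -> T = T
~Q = ~F = T
((~R & P) -> (K -> ~L)) xor ~Q = T xor T = F
P xor K = F xor T = T
(((~R & P) -> (K -> ~L)) xor ~Q) nand (P xor K) = F nand T = T
So #1 is true.

#2: Parsed as ((K -> Q) <-> (P <-> ~R)) -> ~(L & (Q xor ~R))

K -> Q = T -> F = F
~R = ~T = F
P <-> ~R = F <-> F = T
(K -> Q) <-> (P <-> ~R) = F <-> T = F
~R = ~T = F
Q xor ~R = F xor F = F
L & (Q xor ~R) = F & F = F
~(L & (Q xor ~R)) = ~F = T
((K -> Q) <-> (P <-> ~R)) -> ~(L & (Q xor ~R)) = F -> T = T
Thus #2 is true.

True statements: 2 (#1, #2).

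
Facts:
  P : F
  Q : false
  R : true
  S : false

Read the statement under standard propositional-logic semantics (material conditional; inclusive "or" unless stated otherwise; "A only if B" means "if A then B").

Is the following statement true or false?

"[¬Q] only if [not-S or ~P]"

In symbols: ¬Q → (¬S ∨ ¬P)

¬Q = ¬F = T
¬S = ¬F = T
¬P = ¬F = T
¬S ∨ ¬P = T ∨ T = T
¬Q → (¬S ∨ ¬P) = T → T = T

The statement is true.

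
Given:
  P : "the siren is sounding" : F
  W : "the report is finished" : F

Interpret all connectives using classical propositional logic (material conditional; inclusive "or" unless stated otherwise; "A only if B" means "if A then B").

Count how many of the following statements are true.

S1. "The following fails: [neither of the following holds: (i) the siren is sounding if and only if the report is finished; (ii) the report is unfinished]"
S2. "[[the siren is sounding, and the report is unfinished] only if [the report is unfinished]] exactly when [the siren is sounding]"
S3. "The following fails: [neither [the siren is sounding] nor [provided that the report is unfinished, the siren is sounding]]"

1

S1: This is ¬((P ↔ W) ↓ ¬W).

P ↔ W = F ↔ F = T
¬W = ¬F = T
(P ↔ W) ↓ ¬W = T ↓ T = F
¬((P ↔ W) ↓ ¬W) = ¬F = T
Thus S1 is true.

S2: Parsed as ((P ∧ ¬W) → ¬W) ↔ P

¬W = ¬F = T
P ∧ ¬W = F ∧ T = F
¬W = ¬F = T
(P ∧ ¬W) → ¬W = F → T = T
((P ∧ ¬W) → ¬W) ↔ P = T ↔ F = F
Thus S2 is false.

S3: Formalization: ¬(P ↓ (¬W → P))

¬W = ¬F = T
¬W → P = T → F = F
P ↓ (¬W → P) = F ↓ F = T
¬(P ↓ (¬W → P)) = ¬T = F
Hence S3 is false.

True statements: 1 (S1).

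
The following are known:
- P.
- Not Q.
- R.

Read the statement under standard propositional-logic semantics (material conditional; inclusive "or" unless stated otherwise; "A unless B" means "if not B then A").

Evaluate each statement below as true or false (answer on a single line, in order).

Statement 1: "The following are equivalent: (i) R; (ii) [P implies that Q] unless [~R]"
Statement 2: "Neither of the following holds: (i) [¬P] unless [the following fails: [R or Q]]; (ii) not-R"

Statement 1 false; Statement 2 true

Statement 1: In symbols: R ↔ ((P → Q) ∨ ¬R)

P → Q = T → F = F
¬R = ¬T = F
(P → Q) ∨ ¬R = F ∨ F = F
R ↔ ((P → Q) ∨ ¬R) = T ↔ F = F
Hence Statement 1 is false.

Statement 2: Parsed as (¬P ∨ ¬(R ∨ Q)) ↓ ¬R

¬P = ¬T = F
R ∨ Q = T ∨ F = T
¬(R ∨ Q) = ¬T = F
¬P ∨ ¬(R ∨ Q) = F ∨ F = F
¬R = ¬T = F
(¬P ∨ ¬(R ∨ Q)) ↓ ¬R = F ↓ F = T
Thus Statement 2 is true.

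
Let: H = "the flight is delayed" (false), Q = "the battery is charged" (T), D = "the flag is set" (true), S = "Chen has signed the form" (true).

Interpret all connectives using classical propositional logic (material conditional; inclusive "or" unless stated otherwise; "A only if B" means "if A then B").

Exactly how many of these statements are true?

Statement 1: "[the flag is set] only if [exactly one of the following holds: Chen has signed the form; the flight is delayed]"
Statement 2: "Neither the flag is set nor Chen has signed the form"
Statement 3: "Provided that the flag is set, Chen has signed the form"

Statement 1: Formalization: D -> (S xor H)

S xor H = True xor False = True
D -> (S xor H) = True -> True = True
Hence Statement 1 is true.

Statement 2: Parsed as D nor S

D nor S = True nor True = False
So Statement 2 is false.

Statement 3: In symbols: D -> S

D -> S = True -> True = True
Hence Statement 3 is true.

True statements: 2.

2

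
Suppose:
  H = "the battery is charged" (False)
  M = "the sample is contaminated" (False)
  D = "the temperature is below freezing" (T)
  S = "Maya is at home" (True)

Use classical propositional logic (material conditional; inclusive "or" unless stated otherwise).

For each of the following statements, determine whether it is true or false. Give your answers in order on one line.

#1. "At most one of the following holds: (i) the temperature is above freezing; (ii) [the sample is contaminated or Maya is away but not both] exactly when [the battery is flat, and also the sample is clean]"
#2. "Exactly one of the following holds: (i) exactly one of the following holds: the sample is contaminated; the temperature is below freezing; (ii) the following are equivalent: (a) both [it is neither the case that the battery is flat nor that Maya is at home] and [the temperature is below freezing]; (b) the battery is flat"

#1: In symbols: ~D nand ((M xor ~S) <-> (~H & ~M))

~D = ~T = F
~S = ~T = F
M xor ~S = F xor F = F
~H = ~F = T
~M = ~F = T
~H & ~M = T & T = T
(M xor ~S) <-> (~H & ~M) = F <-> T = F
~D nand ((M xor ~S) <-> (~H & ~M)) = F nand F = T
Thus #1 is true.

#2: Parsed as (M xor D) xor (((~H nor S) & D) <-> ~H)

M xor D = F xor T = T
~H = ~F = T
~H nor S = T nor T = F
(~H nor S) & D = F & T = F
~H = ~F = T
((~H nor S) & D) <-> ~H = F <-> T = F
(M xor D) xor (((~H nor S) & D) <-> ~H) = T xor F = T
Hence #2 is true.

#1 True; #2 True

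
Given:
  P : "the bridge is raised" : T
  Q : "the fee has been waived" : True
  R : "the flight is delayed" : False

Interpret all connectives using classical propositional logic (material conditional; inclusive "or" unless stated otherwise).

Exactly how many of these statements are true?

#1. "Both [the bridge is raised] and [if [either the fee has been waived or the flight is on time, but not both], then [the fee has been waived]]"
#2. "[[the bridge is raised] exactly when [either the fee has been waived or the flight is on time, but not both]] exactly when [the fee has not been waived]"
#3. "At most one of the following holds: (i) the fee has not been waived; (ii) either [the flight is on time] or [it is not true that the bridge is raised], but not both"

3

#1: This is P & ((Q xor ~R) -> Q).

~R = ~F = T
Q xor ~R = T xor T = F
(Q xor ~R) -> Q = F -> T = T
P & ((Q xor ~R) -> Q) = T & T = T
So #1 is true.

#2: Parsed as (P <-> (Q xor ~R)) <-> ~Q

~R = ~F = T
Q xor ~R = T xor T = F
P <-> (Q xor ~R) = T <-> F = F
~Q = ~T = F
(P <-> (Q xor ~R)) <-> ~Q = F <-> F = T
Thus #2 is true.

#3: This is ~Q nand (~R xor ~P).

~Q = ~T = F
~R = ~F = T
~P = ~T = F
~R xor ~P = T xor F = T
~Q nand (~R xor ~P) = F nand T = T
Thus #3 is true.

3 of the 3 statements are true (#1, #2, #3).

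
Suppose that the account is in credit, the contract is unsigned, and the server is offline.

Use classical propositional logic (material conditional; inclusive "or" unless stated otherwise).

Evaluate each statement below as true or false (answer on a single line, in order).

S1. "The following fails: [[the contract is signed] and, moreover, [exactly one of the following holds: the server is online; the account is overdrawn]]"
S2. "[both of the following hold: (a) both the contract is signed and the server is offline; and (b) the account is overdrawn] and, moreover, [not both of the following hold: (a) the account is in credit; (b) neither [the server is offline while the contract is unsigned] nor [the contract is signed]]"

S1 T / S2 F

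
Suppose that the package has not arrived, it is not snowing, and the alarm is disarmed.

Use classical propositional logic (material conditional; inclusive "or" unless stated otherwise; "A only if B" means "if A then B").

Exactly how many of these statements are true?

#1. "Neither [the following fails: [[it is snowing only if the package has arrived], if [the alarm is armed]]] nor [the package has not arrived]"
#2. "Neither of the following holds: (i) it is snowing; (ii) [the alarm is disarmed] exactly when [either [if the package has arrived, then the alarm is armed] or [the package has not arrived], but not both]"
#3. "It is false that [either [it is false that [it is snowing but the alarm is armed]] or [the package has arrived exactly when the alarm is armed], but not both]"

Let S = "the alarm is armed" (False), M = "it is snowing" (False), K = "the package has arrived" (False).

#1: Formalization: not (S -> (M -> K)) nor not K

M -> K = False -> False = True
S -> (M -> K) = False -> True = True
not (S -> (M -> K)) = not True = False
not K = not False = True
not (S -> (M -> K)) nor not K = False nor True = False
So #1 is false.

#2: In symbols: M nor (not S iff ((K -> S) xor not K))

not S = not False = True
K -> S = False -> False = True
not K = not False = True
(K -> S) xor not K = True xor True = False
not S iff ((K -> S) xor not K) = True iff False = False
M nor (not S iff ((K -> S) xor not K)) = False nor False = True
So #2 is true.

#3: In symbols: not (not (M and S) xor (K iff S))

M and S = False and False = False
not (M and S) = not False = True
K iff S = False iff False = True
not (M and S) xor (K iff S) = True xor True = False
not (not (M and S) xor (K iff S)) = not False = True
Hence #3 is true.

Count: 2.

2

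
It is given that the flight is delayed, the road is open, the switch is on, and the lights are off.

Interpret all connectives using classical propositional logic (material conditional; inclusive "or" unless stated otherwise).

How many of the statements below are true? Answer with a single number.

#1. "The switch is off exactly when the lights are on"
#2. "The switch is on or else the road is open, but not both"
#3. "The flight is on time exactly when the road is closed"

2

Let R = "the switch is on" (True), S = "the lights are on" (False), Q = "the road is closed" (False), P = "the flight is delayed" (True).

#1: This is not R iff S.

not R = not True = False
not R iff S = False iff False = True
Thus #1 is true.

#2: Formalization: R xor not Q

not Q = not False = True
R xor not Q = True xor True = False
Thus #2 is false.

#3: This is not P iff Q.

not P = not True = False
not P iff Q = False iff False = True
Thus #3 is true.

Count: 2.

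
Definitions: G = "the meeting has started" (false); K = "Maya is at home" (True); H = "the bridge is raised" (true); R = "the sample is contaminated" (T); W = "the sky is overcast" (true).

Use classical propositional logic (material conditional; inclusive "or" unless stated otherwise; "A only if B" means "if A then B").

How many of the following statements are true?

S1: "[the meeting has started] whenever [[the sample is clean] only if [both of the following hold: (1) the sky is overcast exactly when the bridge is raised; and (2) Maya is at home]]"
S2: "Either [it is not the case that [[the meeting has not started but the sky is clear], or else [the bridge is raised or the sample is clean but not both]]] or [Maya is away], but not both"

S1: Parsed as (~R -> ((W <-> H) & K)) -> G

~R = ~T = F
W <-> H = T <-> T = T
(W <-> H) & K = T & T = T
~R -> ((W <-> H) & K) = F -> T = T
(~R -> ((W <-> H) & K)) -> G = T -> F = F
Hence S1 is false.

S2: Formalization: ~((~G & ~W) | (H xor ~R)) xor ~K

~G = ~F = T
~W = ~T = F
~G & ~W = T & F = F
~R = ~T = F
H xor ~R = T xor F = T
(~G & ~W) | (H xor ~R) = F | T = T
~((~G & ~W) | (H xor ~R)) = ~T = F
~K = ~T = F
~((~G & ~W) | (H xor ~R)) xor ~K = F xor F = F
Thus S2 is false.

0 of the 2 statements are true (none).

0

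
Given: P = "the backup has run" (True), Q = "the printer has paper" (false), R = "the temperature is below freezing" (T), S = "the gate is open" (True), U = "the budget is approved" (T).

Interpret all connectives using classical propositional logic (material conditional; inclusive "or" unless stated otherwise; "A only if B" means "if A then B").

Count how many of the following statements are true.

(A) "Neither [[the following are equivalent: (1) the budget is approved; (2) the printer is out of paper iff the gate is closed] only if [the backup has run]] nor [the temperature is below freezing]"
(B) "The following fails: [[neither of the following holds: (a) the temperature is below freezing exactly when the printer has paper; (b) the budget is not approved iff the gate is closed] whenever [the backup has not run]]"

0

(A): In symbols: ((U iff (not Q iff not S)) -> P) nor R

not Q = not False = True
not S = not True = False
not Q iff not S = True iff False = False
U iff (not Q iff not S) = True iff False = False
(U iff (not Q iff not S)) -> P = False -> True = True
((U iff (not Q iff not S)) -> P) nor R = True nor True = False
Thus (A) is false.

(B): In symbols: not (not P -> ((R iff Q) nor (not U iff not S)))

not P = not True = False
R iff Q = True iff False = False
not U = not True = False
not S = not True = False
not U iff not S = False iff False = True
(R iff Q) nor (not U iff not S) = False nor True = False
not P -> ((R iff Q) nor (not U iff not S)) = False -> False = True
not (not P -> ((R iff Q) nor (not U iff not S))) = not True = False
Thus (B) is false.

0 of the 2 statements are true (none).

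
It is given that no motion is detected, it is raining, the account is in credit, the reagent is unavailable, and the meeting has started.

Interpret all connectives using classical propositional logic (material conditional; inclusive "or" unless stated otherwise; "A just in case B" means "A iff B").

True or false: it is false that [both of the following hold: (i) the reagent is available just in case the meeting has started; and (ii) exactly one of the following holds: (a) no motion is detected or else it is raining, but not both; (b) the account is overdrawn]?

True.

Let S = "the reagent is available" (False), U = "the meeting has started" (True), P = "motion is detected" (False), Q = "it is raining" (True), R = "the account is overdrawn" (False).
Parsed as not ((S iff U) and ((not P xor Q) xor R))

S iff U = False iff True = False
not P = not False = True
not P xor Q = True xor True = False
(not P xor Q) xor R = False xor False = False
(S iff U) and ((not P xor Q) xor R) = False and False = False
not ((S iff U) and ((not P xor Q) xor R)) = not False = True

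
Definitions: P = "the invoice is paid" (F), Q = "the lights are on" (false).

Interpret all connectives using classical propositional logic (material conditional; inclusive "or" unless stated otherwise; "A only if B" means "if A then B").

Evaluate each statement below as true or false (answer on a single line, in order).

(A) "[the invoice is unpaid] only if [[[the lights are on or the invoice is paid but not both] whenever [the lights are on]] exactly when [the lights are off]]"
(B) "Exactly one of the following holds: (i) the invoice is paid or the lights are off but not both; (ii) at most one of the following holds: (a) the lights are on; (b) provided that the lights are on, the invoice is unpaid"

(A) True, (B) False

(A): In symbols: ~P -> ((Q -> (Q xor P)) <-> ~Q)

~P = ~F = T
Q xor P = F xor F = F
Q -> (Q xor P) = F -> F = T
~Q = ~F = T
(Q -> (Q xor P)) <-> ~Q = T <-> T = T
~P -> ((Q -> (Q xor P)) <-> ~Q) = T -> T = T
Thus (A) is true.

(B): Formalization: (P xor ~Q) xor (Q nand (Q -> ~P))

~Q = ~F = T
P xor ~Q = F xor T = T
~P = ~F = T
Q -> ~P = F -> T = T
Q nand (Q -> ~P) = F nand T = T
(P xor ~Q) xor (Q nand (Q -> ~P)) = T xor T = F
So (B) is false.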